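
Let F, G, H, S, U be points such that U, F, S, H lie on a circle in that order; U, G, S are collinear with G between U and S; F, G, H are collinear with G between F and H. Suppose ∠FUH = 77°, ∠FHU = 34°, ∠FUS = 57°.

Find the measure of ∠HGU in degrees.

∠HGU = 126°

1. ∠FSH = 103°  [cyclic UFSH, opposite ∠U+∠S]
2. ∠FSU = 34°  [same arc UF]
3. ∠FHS = 57°  [same arc FS]
4. ∠HFS = 20°  [△FSH]
5. ∠FGS = 126°  [△FGS]
6. ∠HGU = 126°  [vertical angles at G]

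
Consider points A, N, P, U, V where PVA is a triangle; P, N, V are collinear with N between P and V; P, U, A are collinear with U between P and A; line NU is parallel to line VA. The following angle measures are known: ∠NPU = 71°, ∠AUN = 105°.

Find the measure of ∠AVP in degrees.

1. ∠NUP = 75°  [linear pair at U on PA]
2. ∠PNU = 34°  [△PNU]
3. ∠AVP = 34°  [NU∥VA, corresponding at N]

∠AVP = 34°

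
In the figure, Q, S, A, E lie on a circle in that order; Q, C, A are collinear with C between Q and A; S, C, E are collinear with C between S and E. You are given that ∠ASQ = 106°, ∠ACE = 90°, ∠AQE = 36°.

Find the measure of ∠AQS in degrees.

∠AQS = 20°

1. ∠QCS = 90°  [vertical angles at C]
2. ∠ASE = 36°  [same arc AE]
3. ∠ACS = 90°  [linear pair at C on QA]
4. ∠QAS = 54°  [△SCA]
5. ∠AQS = 20°  [△QSA]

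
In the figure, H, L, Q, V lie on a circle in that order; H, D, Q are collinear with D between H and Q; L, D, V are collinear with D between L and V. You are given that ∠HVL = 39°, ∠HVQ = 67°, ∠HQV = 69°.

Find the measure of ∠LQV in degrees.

1. ∠HQL = 39°  [same arc HL]
2. ∠HLQ = 113°  [cyclic HLQV, opposite ∠L+∠V]
3. ∠QHV = 44°  [△HQV]
4. ∠LHQ = 28°  [△HLQ]
5. ∠QLV = 44°  [same arc QV]
6. ∠LVQ = 28°  [same arc LQ]
7. ∠LQV = 108°  [△LQV]

∠LQV = 108°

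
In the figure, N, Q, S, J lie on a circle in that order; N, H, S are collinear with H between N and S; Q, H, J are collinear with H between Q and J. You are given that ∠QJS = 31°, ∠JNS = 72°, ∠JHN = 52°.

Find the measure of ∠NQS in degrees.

∠NQS = 93°

1. ∠QNS = 31°  [same arc QS]
2. ∠JQS = 72°  [same arc SJ]
3. ∠QHS = 52°  [vertical angles at H]
4. ∠NSQ = 56°  [△QHS]
5. ∠NQS = 93°  [△NQS]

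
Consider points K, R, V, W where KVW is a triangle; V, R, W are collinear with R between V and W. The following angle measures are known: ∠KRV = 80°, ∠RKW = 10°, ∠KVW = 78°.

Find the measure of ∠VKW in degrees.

1. ∠KRW = 100°  [linear pair at R on VW]
2. ∠KWR = 70°  [△KRW]
3. ∠KWV = 70°  [R on ray WV]
4. ∠VKW = 32°  [△KVW]

∠VKW = 32°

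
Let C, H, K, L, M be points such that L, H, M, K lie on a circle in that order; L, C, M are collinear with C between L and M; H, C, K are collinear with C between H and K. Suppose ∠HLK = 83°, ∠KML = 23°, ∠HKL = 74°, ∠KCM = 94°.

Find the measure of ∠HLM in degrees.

1. ∠KHL = 23°  [△LHK]
2. ∠HCL = 94°  [vertical angles at C]
3. ∠HLM = 63°  [△LCH]

∠HLM = 63°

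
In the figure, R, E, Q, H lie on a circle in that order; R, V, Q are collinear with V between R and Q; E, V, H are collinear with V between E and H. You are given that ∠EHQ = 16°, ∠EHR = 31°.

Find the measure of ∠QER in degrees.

1. ∠ERQ = 16°  [same arc EQ]
2. ∠EQR = 31°  [same arc RE]
3. ∠QER = 133°  [△REQ]

∠QER = 133°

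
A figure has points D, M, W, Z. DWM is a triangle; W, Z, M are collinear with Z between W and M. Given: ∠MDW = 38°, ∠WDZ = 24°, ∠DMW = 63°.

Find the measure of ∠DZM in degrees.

1. ∠DWM = 79°  [△DWM]
2. ∠DWZ = 79°  [Z on ray WM]
3. ∠DZW = 77°  [△DWZ]
4. ∠DZM = 103°  [linear pair at Z on WM]

∠DZM = 103°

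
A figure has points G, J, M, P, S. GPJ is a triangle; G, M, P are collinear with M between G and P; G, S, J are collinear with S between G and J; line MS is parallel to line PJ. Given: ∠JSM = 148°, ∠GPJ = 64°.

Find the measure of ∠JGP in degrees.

∠JGP = 84°

1. ∠GSM = 32°  [linear pair at S on GJ]
2. ∠GMS = 64°  [MS∥PJ, corresponding at M]
3. ∠MGS = 84°  [△GMS]
4. ∠JGP = 84°  [M on GP, S on GJ]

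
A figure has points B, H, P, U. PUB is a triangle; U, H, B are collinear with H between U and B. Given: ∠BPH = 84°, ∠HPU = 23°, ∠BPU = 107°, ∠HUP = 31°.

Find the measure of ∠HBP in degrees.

∠HBP = 42°

1. ∠PHU = 126°  [△PUH]
2. ∠BHP = 54°  [linear pair at H on UB]
3. ∠HBP = 42°  [△PHB]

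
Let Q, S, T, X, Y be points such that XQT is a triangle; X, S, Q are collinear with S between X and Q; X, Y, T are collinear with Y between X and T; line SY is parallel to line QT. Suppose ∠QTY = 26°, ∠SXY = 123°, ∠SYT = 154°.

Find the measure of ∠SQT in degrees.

1. ∠QTX = 26°  [Y on ray TX]
2. ∠QXT = 123°  [S on XQ, Y on XT]
3. ∠TQX = 31°  [△XQT]
4. ∠SQT = 31°  [S on ray QX]

∠SQT = 31°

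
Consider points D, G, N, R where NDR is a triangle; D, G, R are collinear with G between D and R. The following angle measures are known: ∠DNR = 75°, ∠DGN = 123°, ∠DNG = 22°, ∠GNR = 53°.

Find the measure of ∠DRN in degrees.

1. ∠NGR = 57°  [linear pair at G on DR]
2. ∠GRN = 70°  [△NGR]
3. ∠DRN = 70°  [G on ray RD]

∠DRN = 70°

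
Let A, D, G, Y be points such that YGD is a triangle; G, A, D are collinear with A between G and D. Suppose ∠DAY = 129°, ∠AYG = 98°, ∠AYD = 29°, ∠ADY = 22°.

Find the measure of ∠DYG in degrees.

∠DYG = 127°

1. ∠GAY = 51°  [linear pair at A on GD]
2. ∠AGY = 31°  [△YGA]
3. ∠GDY = 22°  [A on ray DG]
4. ∠DGY = 31°  [A on ray GD]
5. ∠DYG = 127°  [△YGD]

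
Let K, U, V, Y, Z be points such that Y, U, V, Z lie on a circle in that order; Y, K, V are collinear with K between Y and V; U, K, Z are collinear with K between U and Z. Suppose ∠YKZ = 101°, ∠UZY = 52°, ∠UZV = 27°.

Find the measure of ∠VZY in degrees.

∠VZY = 79°

1. ∠VKZ = 79°  [linear pair at K on YV]
2. ∠VYZ = 27°  [△YKZ]
3. ∠YVZ = 74°  [△VKZ]
4. ∠VZY = 79°  [△YVZ]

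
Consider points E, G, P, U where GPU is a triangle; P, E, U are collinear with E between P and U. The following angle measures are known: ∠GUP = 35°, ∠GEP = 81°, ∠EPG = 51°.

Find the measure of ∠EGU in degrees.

∠EGU = 46°

1. ∠EUG = 35°  [E on ray UP]
2. ∠GEU = 99°  [linear pair at E on PU]
3. ∠EGU = 46°  [△GEU]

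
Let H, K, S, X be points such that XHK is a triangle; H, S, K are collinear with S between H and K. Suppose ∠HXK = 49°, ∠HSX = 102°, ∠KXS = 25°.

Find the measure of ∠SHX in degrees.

1. ∠KSX = 78°  [linear pair at S on HK]
2. ∠SKX = 77°  [△XSK]
3. ∠HKX = 77°  [S on ray KH]
4. ∠KHX = 54°  [△XHK]
5. ∠SHX = 54°  [S on ray HK]

∠SHX = 54°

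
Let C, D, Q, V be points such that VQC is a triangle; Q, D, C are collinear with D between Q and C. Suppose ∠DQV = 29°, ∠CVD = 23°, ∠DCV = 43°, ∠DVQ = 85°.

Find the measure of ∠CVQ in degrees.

1. ∠CQV = 29°  [D on ray QC]
2. ∠QCV = 43°  [D on ray CQ]
3. ∠CVQ = 108°  [△VQC]

∠CVQ = 108°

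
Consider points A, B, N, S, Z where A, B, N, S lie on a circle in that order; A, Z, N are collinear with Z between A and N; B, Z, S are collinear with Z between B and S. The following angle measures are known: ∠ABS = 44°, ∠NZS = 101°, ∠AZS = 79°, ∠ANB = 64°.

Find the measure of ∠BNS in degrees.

1. ∠ANS = 44°  [same arc AS]
2. ∠BSN = 35°  [△NZS]
3. ∠BZN = 79°  [vertical angles at Z]
4. ∠NBS = 37°  [△BZN]
5. ∠BNS = 108°  [△BNS]

∠BNS = 108°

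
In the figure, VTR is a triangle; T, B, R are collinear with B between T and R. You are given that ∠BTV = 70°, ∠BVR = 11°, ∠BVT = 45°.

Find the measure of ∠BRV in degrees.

∠BRV = 54°

1. ∠TBV = 65°  [△VTB]
2. ∠RBV = 115°  [linear pair at B on TR]
3. ∠BRV = 54°  [△VBR]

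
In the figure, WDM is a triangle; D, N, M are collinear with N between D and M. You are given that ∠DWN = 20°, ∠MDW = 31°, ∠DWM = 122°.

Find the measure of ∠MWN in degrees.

∠MWN = 102°

1. ∠DMW = 27°  [△WDM]
2. ∠NDW = 31°  [N on ray DM]
3. ∠NMW = 27°  [N on ray MD]
4. ∠DNW = 129°  [△WDN]
5. ∠MNW = 51°  [linear pair at N on DM]
6. ∠MWN = 102°  [△WNM]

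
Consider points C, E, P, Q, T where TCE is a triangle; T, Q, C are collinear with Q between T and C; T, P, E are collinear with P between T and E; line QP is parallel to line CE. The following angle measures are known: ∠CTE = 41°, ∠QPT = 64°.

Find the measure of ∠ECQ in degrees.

∠ECQ = 75°

1. ∠PTQ = 41°  [Q on TC, P on TE]
2. ∠PQT = 75°  [△TQP]
3. ∠CQP = 105°  [linear pair at Q on TC]
4. ∠ECQ = 75°  [QP∥CE, co-interior at C–Q]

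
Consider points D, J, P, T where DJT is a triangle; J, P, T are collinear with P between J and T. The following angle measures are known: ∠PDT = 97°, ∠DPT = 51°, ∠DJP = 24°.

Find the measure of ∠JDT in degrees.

1. ∠DTP = 32°  [△DPT]
2. ∠DJT = 24°  [P on ray JT]
3. ∠DTJ = 32°  [P on ray TJ]
4. ∠JDT = 124°  [△DJT]

∠JDT = 124°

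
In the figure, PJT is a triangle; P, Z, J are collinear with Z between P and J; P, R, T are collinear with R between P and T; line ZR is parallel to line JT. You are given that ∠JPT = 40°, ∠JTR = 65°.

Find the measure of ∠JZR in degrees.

1. ∠JTP = 65°  [R on ray TP]
2. ∠PJT = 75°  [△PJT]
3. ∠PZR = 75°  [ZR∥JT, corresponding at Z]
4. ∠JZR = 105°  [linear pair at Z on PJ]

∠JZR = 105°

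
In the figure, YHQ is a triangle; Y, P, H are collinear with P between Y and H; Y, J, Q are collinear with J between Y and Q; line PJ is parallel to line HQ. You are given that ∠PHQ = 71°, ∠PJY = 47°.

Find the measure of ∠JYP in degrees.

1. ∠QHY = 71°  [P on ray HY]
2. ∠HQY = 47°  [PJ∥HQ, corresponding at J]
3. ∠HYQ = 62°  [△YHQ]
4. ∠JYP = 62°  [P on YH, J on YQ]

∠JYP = 62°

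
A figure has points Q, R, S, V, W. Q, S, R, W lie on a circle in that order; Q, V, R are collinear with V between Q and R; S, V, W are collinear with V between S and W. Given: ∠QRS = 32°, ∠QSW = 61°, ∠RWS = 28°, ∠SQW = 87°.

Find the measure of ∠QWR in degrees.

∠QWR = 60°

1. ∠RQS = 28°  [same arc SR]
2. ∠QSR = 120°  [△QSR]
3. ∠QWR = 60°  [cyclic QSRW, opposite ∠S+∠W]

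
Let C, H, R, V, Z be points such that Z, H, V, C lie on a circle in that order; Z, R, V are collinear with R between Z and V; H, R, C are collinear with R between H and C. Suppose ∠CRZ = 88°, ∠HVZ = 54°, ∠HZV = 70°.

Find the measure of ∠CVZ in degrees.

∠CVZ = 18°

1. ∠CRV = 92°  [linear pair at R on ZV]
2. ∠HCV = 70°  [same arc HV]
3. ∠CVZ = 18°  [△VRC]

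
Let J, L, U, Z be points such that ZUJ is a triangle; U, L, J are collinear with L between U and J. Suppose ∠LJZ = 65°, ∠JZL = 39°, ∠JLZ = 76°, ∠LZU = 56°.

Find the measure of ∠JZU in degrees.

∠JZU = 95°

1. ∠UJZ = 65°  [L on ray JU]
2. ∠ULZ = 104°  [linear pair at L on UJ]
3. ∠LUZ = 20°  [△ZUL]
4. ∠JUZ = 20°  [L on ray UJ]
5. ∠JZU = 95°  [△ZUJ]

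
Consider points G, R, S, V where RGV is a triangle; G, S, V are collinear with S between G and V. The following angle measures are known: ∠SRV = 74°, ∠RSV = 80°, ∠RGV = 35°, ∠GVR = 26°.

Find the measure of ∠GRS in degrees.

1. ∠GSR = 100°  [linear pair at S on GV]
2. ∠RGS = 35°  [S on ray GV]
3. ∠GRS = 45°  [△RGS]

∠GRS = 45°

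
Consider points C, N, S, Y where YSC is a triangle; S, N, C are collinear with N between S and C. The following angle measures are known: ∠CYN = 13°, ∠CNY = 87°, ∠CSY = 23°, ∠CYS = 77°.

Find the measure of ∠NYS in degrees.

1. ∠SNY = 93°  [linear pair at N on SC]
2. ∠NSY = 23°  [N on ray SC]
3. ∠NYS = 64°  [△YSN]

∠NYS = 64°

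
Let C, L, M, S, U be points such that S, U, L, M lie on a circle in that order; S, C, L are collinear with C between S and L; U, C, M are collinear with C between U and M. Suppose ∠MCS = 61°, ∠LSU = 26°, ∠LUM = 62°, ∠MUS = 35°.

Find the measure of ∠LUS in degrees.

1. ∠LCU = 61°  [vertical angles at C]
2. ∠SLU = 57°  [△UCL]
3. ∠LUS = 97°  [△SUL]

∠LUS = 97°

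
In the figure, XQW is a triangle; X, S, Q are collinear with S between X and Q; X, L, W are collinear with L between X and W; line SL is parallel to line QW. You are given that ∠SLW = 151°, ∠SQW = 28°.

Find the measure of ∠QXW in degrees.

1. ∠SLX = 29°  [linear pair at L on XW]
2. ∠WQX = 28°  [S on ray QX]
3. ∠QWX = 29°  [SL∥QW, corresponding at L]
4. ∠QXW = 123°  [△XQW]

∠QXW = 123°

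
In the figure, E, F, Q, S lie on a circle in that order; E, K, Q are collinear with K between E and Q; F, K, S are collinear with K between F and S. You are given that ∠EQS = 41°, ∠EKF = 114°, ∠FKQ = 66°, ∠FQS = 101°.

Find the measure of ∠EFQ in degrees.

∠EFQ = 95°

1. ∠EFS = 41°  [same arc ES]
2. ∠FEQ = 25°  [△EKF]
3. ∠FES = 79°  [cyclic EFQS, opposite ∠E+∠Q]
4. ∠ESF = 60°  [△EFS]
5. ∠EQF = 60°  [same arc EF]
6. ∠EFQ = 95°  [△EFQ]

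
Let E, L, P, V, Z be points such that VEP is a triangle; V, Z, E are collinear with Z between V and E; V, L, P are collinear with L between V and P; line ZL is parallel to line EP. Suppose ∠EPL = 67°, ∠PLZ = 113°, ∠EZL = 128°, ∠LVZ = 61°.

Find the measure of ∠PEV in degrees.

∠PEV = 52°

1. ∠EPV = 67°  [L on ray PV]
2. ∠EVP = 61°  [Z on VE, L on VP]
3. ∠PEV = 52°  [△VEP]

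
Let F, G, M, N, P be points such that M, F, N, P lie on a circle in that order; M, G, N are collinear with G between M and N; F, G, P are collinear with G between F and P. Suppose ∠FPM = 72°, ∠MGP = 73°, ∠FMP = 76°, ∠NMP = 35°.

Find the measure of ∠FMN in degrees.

1. ∠MFP = 32°  [△MFP]
2. ∠FGN = 73°  [vertical angles at G]
3. ∠FGM = 107°  [linear pair at G on MN]
4. ∠FMN = 41°  [△MGF]

∠FMN = 41°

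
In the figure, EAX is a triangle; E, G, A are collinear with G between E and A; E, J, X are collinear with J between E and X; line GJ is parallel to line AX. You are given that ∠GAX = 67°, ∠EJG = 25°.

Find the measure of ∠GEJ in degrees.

1. ∠EAX = 67°  [G on ray AE]
2. ∠AXE = 25°  [GJ∥AX, corresponding at J]
3. ∠AEX = 88°  [△EAX]
4. ∠GEJ = 88°  [G on EA, J on EX]

∠GEJ = 88°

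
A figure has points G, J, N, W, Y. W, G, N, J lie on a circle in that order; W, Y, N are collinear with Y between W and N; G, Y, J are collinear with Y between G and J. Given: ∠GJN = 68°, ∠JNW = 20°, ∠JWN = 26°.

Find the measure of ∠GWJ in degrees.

1. ∠JGN = 26°  [same arc NJ]
2. ∠GNJ = 86°  [△GNJ]
3. ∠GWJ = 94°  [cyclic WGNJ, opposite ∠W+∠N]

∠GWJ = 94°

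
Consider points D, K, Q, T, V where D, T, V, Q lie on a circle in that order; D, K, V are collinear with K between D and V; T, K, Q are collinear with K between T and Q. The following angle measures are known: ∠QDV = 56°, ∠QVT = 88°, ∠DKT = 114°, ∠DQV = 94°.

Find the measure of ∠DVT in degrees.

∠DVT = 58°

1. ∠QTV = 56°  [same arc VQ]
2. ∠TKV = 66°  [linear pair at K on DV]
3. ∠DVT = 58°  [△TKV]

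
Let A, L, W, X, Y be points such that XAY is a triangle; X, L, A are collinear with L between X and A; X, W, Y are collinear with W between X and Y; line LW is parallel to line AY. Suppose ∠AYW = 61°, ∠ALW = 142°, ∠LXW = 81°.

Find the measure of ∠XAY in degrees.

∠XAY = 38°

1. ∠AYX = 61°  [W on ray YX]
2. ∠AXY = 81°  [L on XA, W on XY]
3. ∠XAY = 38°  [△XAY]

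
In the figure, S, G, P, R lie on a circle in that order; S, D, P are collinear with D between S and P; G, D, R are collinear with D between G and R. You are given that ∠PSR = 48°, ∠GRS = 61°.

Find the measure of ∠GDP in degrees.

∠GDP = 71°

1. ∠PGR = 48°  [same arc PR]
2. ∠GPS = 61°  [same arc SG]
3. ∠GDP = 71°  [△GDP]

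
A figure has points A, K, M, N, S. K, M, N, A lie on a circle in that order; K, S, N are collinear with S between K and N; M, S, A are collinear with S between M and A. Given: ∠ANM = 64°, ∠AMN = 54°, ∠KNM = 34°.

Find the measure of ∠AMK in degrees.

∠AMK = 30°

1. ∠AKM = 116°  [cyclic KMNA, opposite ∠K+∠N]
2. ∠KAM = 34°  [same arc KM]
3. ∠AMK = 30°  [△KMA]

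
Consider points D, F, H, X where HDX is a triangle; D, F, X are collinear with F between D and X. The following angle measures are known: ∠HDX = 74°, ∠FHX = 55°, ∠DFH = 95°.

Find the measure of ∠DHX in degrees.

∠DHX = 66°

1. ∠HFX = 85°  [linear pair at F on DX]
2. ∠FXH = 40°  [△HFX]
3. ∠DXH = 40°  [F on ray XD]
4. ∠DHX = 66°  [△HDX]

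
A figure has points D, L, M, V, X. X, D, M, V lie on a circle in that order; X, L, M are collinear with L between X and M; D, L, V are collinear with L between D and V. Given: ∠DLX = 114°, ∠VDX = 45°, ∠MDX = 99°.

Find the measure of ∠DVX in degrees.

∠DVX = 60°

1. ∠DXM = 21°  [△XLD]
2. ∠DMX = 60°  [△XDM]
3. ∠DVX = 60°  [same arc XD]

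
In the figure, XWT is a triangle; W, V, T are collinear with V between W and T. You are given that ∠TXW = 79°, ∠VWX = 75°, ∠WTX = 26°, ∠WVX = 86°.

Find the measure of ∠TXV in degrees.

1. ∠VTX = 26°  [V on ray TW]
2. ∠TVX = 94°  [linear pair at V on WT]
3. ∠TXV = 60°  [△XVT]

∠TXV = 60°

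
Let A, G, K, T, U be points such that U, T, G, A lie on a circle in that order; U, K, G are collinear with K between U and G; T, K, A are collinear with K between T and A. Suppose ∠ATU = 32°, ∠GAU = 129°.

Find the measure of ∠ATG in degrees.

1. ∠AGU = 32°  [same arc UA]
2. ∠AUG = 19°  [△UGA]
3. ∠ATG = 19°  [same arc GA]

∠ATG = 19°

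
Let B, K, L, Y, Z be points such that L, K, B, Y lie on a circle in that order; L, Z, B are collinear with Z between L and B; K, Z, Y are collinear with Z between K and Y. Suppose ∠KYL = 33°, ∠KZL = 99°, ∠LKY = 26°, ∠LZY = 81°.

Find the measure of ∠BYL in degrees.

∠BYL = 88°

1. ∠BLY = 66°  [△LZY]
2. ∠LBY = 26°  [same arc LY]
3. ∠BYL = 88°  [△LBY]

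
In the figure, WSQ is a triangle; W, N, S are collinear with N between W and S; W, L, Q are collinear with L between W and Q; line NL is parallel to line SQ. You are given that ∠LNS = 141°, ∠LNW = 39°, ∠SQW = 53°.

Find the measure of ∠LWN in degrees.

1. ∠QSW = 39°  [NL∥SQ, corresponding at N]
2. ∠QWS = 88°  [△WSQ]
3. ∠LWN = 88°  [N on WS, L on WQ]

∠LWN = 88°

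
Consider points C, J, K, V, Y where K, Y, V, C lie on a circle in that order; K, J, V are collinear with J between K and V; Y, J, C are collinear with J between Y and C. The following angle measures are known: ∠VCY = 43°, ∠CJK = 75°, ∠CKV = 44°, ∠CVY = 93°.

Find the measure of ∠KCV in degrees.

∠KCV = 104°

1. ∠CJV = 105°  [linear pair at J on KV]
2. ∠CVK = 32°  [△VJC]
3. ∠KCV = 104°  [△KVC]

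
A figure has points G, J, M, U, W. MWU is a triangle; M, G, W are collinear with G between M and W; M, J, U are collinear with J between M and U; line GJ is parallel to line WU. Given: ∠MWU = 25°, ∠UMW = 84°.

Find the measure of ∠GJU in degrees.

1. ∠MUW = 71°  [△MWU]
2. ∠GJM = 71°  [GJ∥WU, corresponding at J]
3. ∠GJU = 109°  [linear pair at J on MU]

∠GJU = 109°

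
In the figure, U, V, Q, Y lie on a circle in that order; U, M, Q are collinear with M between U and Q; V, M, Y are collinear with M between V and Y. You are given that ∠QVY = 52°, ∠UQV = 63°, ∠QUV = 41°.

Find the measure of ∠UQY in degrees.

∠UQY = 24°

1. ∠QUY = 52°  [same arc QY]
2. ∠QVU = 76°  [△UVQ]
3. ∠QYU = 104°  [cyclic UVQY, opposite ∠V+∠Y]
4. ∠UQY = 24°  [△UQY]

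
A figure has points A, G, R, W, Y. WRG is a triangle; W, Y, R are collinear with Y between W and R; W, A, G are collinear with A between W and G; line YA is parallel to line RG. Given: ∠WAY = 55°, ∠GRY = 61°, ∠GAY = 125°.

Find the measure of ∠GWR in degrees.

∠GWR = 64°

1. ∠RGW = 55°  [YA∥RG, corresponding at A]
2. ∠GRW = 61°  [Y on ray RW]
3. ∠GWR = 64°  [△WRG]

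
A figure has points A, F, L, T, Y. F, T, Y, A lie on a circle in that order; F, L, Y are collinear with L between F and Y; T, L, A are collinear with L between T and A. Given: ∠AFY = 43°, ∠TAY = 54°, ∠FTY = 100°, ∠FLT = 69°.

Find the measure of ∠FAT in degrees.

∠FAT = 26°

1. ∠TFY = 54°  [same arc TY]
2. ∠FYT = 26°  [△FTY]
3. ∠FAT = 26°  [same arc FT]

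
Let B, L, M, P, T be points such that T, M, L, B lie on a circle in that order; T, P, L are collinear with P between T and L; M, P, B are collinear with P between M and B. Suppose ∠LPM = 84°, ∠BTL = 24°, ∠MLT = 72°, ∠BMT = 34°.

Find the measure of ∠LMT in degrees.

∠LMT = 58°

1. ∠MPT = 96°  [linear pair at P on TL]
2. ∠LTM = 50°  [△TPM]
3. ∠LMT = 58°  [△TML]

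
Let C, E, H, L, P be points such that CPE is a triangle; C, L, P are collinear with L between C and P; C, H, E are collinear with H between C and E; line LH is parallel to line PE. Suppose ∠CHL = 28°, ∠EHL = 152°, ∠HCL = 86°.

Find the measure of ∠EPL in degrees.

∠EPL = 66°

1. ∠CLH = 66°  [△CLH]
2. ∠HLP = 114°  [linear pair at L on CP]
3. ∠EPL = 66°  [LH∥PE, co-interior at P–L]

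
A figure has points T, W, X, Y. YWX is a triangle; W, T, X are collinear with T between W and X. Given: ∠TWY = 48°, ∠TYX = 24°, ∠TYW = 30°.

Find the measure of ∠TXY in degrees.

1. ∠WTY = 102°  [△YWT]
2. ∠XTY = 78°  [linear pair at T on WX]
3. ∠TXY = 78°  [△YTX]

∠TXY = 78°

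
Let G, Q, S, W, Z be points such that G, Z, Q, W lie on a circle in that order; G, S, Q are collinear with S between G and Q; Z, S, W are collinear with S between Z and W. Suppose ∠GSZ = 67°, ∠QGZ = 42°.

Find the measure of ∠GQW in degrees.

∠GQW = 71°

1. ∠QSW = 67°  [vertical angles at S]
2. ∠QWZ = 42°  [same arc ZQ]
3. ∠GQW = 71°  [△QSW]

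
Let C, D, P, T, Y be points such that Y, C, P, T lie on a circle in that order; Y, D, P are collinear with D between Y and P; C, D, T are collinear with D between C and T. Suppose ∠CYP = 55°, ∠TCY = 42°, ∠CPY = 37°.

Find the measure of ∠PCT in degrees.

1. ∠CDY = 83°  [△YDC]
2. ∠CDP = 97°  [linear pair at D on YP]
3. ∠PCT = 46°  [△CDP]

∠PCT = 46°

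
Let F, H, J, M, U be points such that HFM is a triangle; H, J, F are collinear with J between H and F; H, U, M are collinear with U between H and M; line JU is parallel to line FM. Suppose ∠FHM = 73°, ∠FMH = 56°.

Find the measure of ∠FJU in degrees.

1. ∠HFM = 51°  [△HFM]
2. ∠HJU = 51°  [JU∥FM, corresponding at J]
3. ∠FJU = 129°  [linear pair at J on HF]

∠FJU = 129°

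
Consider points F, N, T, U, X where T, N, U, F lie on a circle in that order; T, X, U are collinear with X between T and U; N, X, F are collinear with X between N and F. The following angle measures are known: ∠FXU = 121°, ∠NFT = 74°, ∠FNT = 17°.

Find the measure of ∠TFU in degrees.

1. ∠FXT = 59°  [linear pair at X on TU]
2. ∠FTU = 47°  [△TXF]
3. ∠FUT = 17°  [same arc TF]
4. ∠TFU = 116°  [△TUF]

∠TFU = 116°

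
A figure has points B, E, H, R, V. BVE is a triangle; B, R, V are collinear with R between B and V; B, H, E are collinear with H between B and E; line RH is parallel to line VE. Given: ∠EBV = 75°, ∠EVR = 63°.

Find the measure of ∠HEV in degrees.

∠HEV = 42°

1. ∠BVE = 63°  [R on ray VB]
2. ∠BEV = 42°  [△BVE]
3. ∠HEV = 42°  [H on ray EB]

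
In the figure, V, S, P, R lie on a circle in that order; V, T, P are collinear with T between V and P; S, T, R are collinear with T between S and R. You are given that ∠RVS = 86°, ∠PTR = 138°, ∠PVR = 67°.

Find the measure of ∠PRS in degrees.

∠PRS = 19°

1. ∠RPS = 94°  [cyclic VSPR, opposite ∠V+∠P]
2. ∠PSR = 67°  [same arc PR]
3. ∠PRS = 19°  [△SPR]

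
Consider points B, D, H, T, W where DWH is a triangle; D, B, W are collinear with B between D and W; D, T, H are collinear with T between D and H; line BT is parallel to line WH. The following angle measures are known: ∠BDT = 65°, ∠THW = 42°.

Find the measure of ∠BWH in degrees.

∠BWH = 73°

1. ∠HDW = 65°  [B on DW, T on DH]
2. ∠DHW = 42°  [T on ray HD]
3. ∠DWH = 73°  [△DWH]
4. ∠BWH = 73°  [B on ray WD]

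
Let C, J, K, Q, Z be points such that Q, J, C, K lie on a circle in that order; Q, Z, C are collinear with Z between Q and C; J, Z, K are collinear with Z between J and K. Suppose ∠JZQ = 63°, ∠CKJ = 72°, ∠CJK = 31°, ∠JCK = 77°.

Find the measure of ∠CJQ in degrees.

∠CJQ = 76°

1. ∠CZJ = 117°  [linear pair at Z on QC]
2. ∠CQJ = 72°  [same arc JC]
3. ∠JCQ = 32°  [△JZC]
4. ∠CJQ = 76°  [△QJC]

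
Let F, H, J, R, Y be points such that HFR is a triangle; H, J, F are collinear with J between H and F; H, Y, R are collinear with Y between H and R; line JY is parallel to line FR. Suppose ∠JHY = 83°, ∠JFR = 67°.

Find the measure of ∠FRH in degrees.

1. ∠FHR = 83°  [J on HF, Y on HR]
2. ∠HFR = 67°  [J on ray FH]
3. ∠FRH = 30°  [△HFR]

∠FRH = 30°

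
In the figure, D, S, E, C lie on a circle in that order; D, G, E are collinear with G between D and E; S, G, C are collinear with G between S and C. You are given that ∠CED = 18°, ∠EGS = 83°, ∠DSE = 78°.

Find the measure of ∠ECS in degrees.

1. ∠CSD = 18°  [same arc DC]
2. ∠DGS = 97°  [linear pair at G on DE]
3. ∠EDS = 65°  [△DGS]
4. ∠ECS = 65°  [same arc SE]

∠ECS = 65°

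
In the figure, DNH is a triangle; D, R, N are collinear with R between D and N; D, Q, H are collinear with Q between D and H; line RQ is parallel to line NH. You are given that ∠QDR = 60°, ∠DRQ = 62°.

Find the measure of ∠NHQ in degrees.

1. ∠DQR = 58°  [△DRQ]
2. ∠HQR = 122°  [linear pair at Q on DH]
3. ∠NHQ = 58°  [RQ∥NH, co-interior at H–Q]

∠NHQ = 58°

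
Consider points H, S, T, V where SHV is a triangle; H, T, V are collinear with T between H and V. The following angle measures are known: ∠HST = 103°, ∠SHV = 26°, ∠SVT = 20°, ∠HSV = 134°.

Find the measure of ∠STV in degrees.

∠STV = 129°

1. ∠SHT = 26°  [T on ray HV]
2. ∠HTS = 51°  [△SHT]
3. ∠STV = 129°  [linear pair at T on HV]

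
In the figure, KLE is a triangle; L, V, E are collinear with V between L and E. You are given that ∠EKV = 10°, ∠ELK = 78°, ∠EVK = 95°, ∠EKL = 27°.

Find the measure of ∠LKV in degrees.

∠LKV = 17°

1. ∠KLV = 78°  [V on ray LE]
2. ∠KVL = 85°  [linear pair at V on LE]
3. ∠LKV = 17°  [△KLV]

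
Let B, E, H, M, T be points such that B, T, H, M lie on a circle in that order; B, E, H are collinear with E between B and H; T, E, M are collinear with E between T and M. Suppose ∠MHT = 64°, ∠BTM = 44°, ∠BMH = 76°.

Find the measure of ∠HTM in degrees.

1. ∠BHM = 44°  [same arc BM]
2. ∠HBM = 60°  [△BHM]
3. ∠HTM = 60°  [same arc HM]

∠HTM = 60°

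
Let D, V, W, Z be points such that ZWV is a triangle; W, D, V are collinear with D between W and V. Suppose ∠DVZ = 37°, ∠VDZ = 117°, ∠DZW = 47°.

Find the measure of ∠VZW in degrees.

∠VZW = 73°

1. ∠WVZ = 37°  [D on ray VW]
2. ∠WDZ = 63°  [linear pair at D on WV]
3. ∠DWZ = 70°  [△ZWD]
4. ∠VWZ = 70°  [D on ray WV]
5. ∠VZW = 73°  [△ZWV]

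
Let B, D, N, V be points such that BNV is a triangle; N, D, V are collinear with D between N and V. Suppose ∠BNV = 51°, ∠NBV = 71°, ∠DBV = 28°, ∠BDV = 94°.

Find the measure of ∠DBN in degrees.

∠DBN = 43°

1. ∠BND = 51°  [D on ray NV]
2. ∠BDN = 86°  [linear pair at D on NV]
3. ∠DBN = 43°  [△BND]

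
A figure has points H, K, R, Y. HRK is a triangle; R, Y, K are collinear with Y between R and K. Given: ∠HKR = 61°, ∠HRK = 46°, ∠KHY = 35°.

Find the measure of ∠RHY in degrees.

∠RHY = 38°

1. ∠HKY = 61°  [Y on ray KR]
2. ∠HRY = 46°  [Y on ray RK]
3. ∠HYK = 84°  [△HYK]
4. ∠HYR = 96°  [linear pair at Y on RK]
5. ∠RHY = 38°  [△HRY]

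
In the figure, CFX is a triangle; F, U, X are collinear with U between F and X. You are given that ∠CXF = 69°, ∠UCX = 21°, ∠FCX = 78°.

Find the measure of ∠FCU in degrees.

1. ∠CFX = 33°  [△CFX]
2. ∠CXU = 69°  [U on ray XF]
3. ∠CUX = 90°  [△CUX]
4. ∠CFU = 33°  [U on ray FX]
5. ∠CUF = 90°  [linear pair at U on FX]
6. ∠FCU = 57°  [△CFU]

∠FCU = 57°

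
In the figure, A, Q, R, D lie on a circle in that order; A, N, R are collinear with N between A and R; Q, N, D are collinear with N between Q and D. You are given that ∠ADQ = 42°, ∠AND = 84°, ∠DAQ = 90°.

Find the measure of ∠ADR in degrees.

1. ∠AQD = 48°  [△AQD]
2. ∠DAR = 54°  [△AND]
3. ∠ARD = 48°  [same arc AD]
4. ∠ADR = 78°  [△ARD]

∠ADR = 78°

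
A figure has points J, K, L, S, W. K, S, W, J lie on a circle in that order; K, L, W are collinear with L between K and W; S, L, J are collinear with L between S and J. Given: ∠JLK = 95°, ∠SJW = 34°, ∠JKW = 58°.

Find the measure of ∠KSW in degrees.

1. ∠SLW = 95°  [vertical angles at L]
2. ∠SKW = 34°  [same arc SW]
3. ∠JSW = 58°  [same arc WJ]
4. ∠KWS = 27°  [△SLW]
5. ∠KSW = 119°  [△KSW]

∠KSW = 119°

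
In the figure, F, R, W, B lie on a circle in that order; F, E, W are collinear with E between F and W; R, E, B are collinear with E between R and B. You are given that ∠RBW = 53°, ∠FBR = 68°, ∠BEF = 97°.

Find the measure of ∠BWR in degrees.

∠BWR = 112°

1. ∠FWR = 68°  [same arc FR]
2. ∠REW = 97°  [vertical angles at E]
3. ∠BRW = 15°  [△REW]
4. ∠BWR = 112°  [△RWB]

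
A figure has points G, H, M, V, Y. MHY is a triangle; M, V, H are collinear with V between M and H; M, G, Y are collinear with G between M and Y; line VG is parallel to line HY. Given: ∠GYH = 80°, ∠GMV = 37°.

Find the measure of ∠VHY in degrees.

∠VHY = 63°

1. ∠HYM = 80°  [G on ray YM]
2. ∠HMY = 37°  [V on MH, G on MY]
3. ∠MHY = 63°  [△MHY]
4. ∠VHY = 63°  [V on ray HM]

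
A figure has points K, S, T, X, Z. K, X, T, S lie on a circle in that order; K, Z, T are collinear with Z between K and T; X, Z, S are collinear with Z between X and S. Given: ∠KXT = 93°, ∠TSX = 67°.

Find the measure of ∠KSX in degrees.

1. ∠TKX = 67°  [same arc XT]
2. ∠KTX = 20°  [△KXT]
3. ∠KSX = 20°  [same arc KX]

∠KSX = 20°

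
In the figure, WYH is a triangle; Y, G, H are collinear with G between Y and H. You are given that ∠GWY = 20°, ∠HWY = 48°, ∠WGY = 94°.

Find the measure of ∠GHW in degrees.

1. ∠GYW = 66°  [△WYG]
2. ∠HYW = 66°  [G on ray YH]
3. ∠WHY = 66°  [△WYH]
4. ∠GHW = 66°  [G on ray HY]

∠GHW = 66°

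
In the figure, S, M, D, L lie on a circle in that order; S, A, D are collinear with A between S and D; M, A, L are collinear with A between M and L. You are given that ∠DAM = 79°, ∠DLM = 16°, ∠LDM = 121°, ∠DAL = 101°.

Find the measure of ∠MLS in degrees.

1. ∠MAS = 101°  [linear pair at A on SD]
2. ∠DSM = 16°  [same arc MD]
3. ∠LSM = 59°  [cyclic SMDL, opposite ∠S+∠D]
4. ∠LMS = 63°  [△SAM]
5. ∠MLS = 58°  [△SML]

∠MLS = 58°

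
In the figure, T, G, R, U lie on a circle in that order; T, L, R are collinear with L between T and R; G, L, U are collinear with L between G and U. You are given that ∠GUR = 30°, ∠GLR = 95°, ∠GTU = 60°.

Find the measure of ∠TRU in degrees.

1. ∠GTR = 30°  [same arc GR]
2. ∠GLT = 85°  [linear pair at L on TR]
3. ∠TGU = 65°  [△TLG]
4. ∠TRU = 65°  [same arc TU]

∠TRU = 65°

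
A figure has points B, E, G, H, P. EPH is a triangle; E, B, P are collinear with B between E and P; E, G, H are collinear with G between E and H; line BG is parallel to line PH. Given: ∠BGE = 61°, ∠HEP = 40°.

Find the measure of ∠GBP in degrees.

1. ∠EHP = 61°  [BG∥PH, corresponding at G]
2. ∠EPH = 79°  [△EPH]
3. ∠EBG = 79°  [BG∥PH, corresponding at B]
4. ∠GBP = 101°  [linear pair at B on EP]

∠GBP = 101°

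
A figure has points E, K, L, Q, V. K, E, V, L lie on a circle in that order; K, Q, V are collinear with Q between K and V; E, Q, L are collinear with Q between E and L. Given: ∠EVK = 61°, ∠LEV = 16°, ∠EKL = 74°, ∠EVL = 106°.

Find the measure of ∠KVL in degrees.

∠KVL = 45°

1. ∠ELK = 61°  [same arc KE]
2. ∠KEL = 45°  [△KEL]
3. ∠KVL = 45°  [same arc KL]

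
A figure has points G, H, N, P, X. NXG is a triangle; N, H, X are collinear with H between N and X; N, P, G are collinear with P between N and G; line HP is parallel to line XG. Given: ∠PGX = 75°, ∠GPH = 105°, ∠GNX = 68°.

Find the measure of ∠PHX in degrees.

∠PHX = 143°

1. ∠HPN = 75°  [linear pair at P on NG]
2. ∠HNP = 68°  [H on NX, P on NG]
3. ∠NHP = 37°  [△NHP]
4. ∠PHX = 143°  [linear pair at H on NX]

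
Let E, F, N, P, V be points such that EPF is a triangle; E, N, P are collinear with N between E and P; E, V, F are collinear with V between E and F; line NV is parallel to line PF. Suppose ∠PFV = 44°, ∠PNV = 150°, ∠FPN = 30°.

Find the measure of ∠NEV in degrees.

1. ∠EFP = 44°  [V on ray FE]
2. ∠ENV = 30°  [linear pair at N on EP]
3. ∠EVN = 44°  [NV∥PF, corresponding at V]
4. ∠NEV = 106°  [△ENV]

∠NEV = 106°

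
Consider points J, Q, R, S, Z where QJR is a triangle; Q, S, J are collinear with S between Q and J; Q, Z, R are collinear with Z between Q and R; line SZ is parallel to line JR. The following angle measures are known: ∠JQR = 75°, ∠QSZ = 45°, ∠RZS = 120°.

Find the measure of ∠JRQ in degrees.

∠JRQ = 60°

1. ∠SQZ = 75°  [S on QJ, Z on QR]
2. ∠QZS = 60°  [△QSZ]
3. ∠JRQ = 60°  [SZ∥JR, corresponding at Z]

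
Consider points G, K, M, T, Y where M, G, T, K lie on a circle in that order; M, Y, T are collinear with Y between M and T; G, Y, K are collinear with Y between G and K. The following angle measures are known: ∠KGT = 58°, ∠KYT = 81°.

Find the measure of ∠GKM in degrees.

1. ∠KMT = 58°  [same arc TK]
2. ∠KYM = 99°  [linear pair at Y on MT]
3. ∠GKM = 23°  [△MYK]

∠GKM = 23°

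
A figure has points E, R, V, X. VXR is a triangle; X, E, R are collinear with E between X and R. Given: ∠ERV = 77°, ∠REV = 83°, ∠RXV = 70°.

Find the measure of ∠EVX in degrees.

∠EVX = 13°

1. ∠VEX = 97°  [linear pair at E on XR]
2. ∠EXV = 70°  [E on ray XR]
3. ∠EVX = 13°  [△VXE]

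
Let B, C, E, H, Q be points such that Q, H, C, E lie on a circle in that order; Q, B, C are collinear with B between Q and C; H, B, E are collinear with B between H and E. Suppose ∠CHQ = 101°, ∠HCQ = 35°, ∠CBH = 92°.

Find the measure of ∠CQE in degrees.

1. ∠HEQ = 35°  [same arc QH]
2. ∠EBQ = 92°  [vertical angles at B]
3. ∠CQE = 53°  [△QBE]

∠CQE = 53°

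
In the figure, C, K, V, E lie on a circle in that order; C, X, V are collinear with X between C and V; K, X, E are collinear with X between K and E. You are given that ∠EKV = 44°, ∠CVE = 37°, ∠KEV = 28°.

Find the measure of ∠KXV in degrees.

∠KXV = 65°

1. ∠CKE = 37°  [same arc CE]
2. ∠KCV = 28°  [same arc KV]
3. ∠CXK = 115°  [△CXK]
4. ∠KXV = 65°  [linear pair at X on CV]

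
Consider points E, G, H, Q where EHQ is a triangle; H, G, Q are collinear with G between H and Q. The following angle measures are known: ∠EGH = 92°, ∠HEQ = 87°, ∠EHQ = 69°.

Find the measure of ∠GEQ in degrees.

∠GEQ = 68°

1. ∠EGQ = 88°  [linear pair at G on HQ]
2. ∠EQH = 24°  [△EHQ]
3. ∠EQG = 24°  [G on ray QH]
4. ∠GEQ = 68°  [△EGQ]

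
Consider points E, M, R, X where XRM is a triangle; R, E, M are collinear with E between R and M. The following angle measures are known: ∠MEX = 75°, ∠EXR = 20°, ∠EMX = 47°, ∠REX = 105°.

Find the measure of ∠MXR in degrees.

1. ∠ERX = 55°  [△XRE]
2. ∠RMX = 47°  [E on ray MR]
3. ∠MRX = 55°  [E on ray RM]
4. ∠MXR = 78°  [△XRM]

∠MXR = 78°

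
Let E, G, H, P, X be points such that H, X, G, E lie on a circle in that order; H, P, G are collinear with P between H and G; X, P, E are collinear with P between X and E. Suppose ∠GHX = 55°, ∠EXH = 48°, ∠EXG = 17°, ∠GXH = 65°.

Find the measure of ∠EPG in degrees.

1. ∠GEX = 55°  [same arc XG]
2. ∠EGH = 48°  [same arc HE]
3. ∠EPG = 77°  [△GPE]

∠EPG = 77°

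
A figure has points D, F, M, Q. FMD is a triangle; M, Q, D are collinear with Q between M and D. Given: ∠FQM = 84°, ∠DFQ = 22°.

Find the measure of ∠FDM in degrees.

1. ∠DQF = 96°  [linear pair at Q on MD]
2. ∠FDQ = 62°  [△FQD]
3. ∠FDM = 62°  [Q on ray DM]

∠FDM = 62°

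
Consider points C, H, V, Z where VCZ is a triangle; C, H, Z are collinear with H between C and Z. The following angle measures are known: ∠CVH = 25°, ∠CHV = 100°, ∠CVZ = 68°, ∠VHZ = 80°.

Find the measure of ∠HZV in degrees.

1. ∠HCV = 55°  [△VCH]
2. ∠VCZ = 55°  [H on ray CZ]
3. ∠CZV = 57°  [△VCZ]
4. ∠HZV = 57°  [H on ray ZC]

∠HZV = 57°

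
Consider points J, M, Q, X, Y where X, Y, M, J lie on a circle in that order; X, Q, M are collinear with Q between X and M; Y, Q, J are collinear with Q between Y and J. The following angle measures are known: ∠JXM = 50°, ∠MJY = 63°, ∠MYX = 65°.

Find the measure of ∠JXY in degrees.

∠JXY = 113°

1. ∠JYM = 50°  [same arc MJ]
2. ∠JMY = 67°  [△YMJ]
3. ∠JXY = 113°  [cyclic XYMJ, opposite ∠X+∠M]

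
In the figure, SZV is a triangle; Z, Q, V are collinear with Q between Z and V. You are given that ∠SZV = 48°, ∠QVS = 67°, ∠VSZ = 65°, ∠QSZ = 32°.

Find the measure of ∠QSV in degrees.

1. ∠QZS = 48°  [Q on ray ZV]
2. ∠SQZ = 100°  [△SZQ]
3. ∠SQV = 80°  [linear pair at Q on ZV]
4. ∠QSV = 33°  [△SQV]

∠QSV = 33°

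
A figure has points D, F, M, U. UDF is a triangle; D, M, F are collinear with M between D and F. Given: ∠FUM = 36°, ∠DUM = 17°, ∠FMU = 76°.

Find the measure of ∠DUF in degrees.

∠DUF = 53°

1. ∠MFU = 68°  [△UMF]
2. ∠DMU = 104°  [linear pair at M on DF]
3. ∠DFU = 68°  [M on ray FD]
4. ∠MDU = 59°  [△UDM]
5. ∠FDU = 59°  [M on ray DF]
6. ∠DUF = 53°  [△UDF]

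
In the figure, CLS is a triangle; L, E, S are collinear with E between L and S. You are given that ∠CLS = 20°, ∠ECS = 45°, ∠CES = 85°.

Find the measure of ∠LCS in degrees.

1. ∠CSE = 50°  [△CES]
2. ∠CSL = 50°  [E on ray SL]
3. ∠LCS = 110°  [△CLS]

∠LCS = 110°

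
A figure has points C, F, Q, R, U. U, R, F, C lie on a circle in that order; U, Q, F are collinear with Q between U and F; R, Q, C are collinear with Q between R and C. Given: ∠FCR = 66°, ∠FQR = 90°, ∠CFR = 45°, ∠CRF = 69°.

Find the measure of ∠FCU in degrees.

1. ∠FUR = 66°  [same arc RF]
2. ∠RFU = 21°  [△RQF]
3. ∠FRU = 93°  [△URF]
4. ∠FCU = 87°  [cyclic URFC, opposite ∠R+∠C]

∠FCU = 87°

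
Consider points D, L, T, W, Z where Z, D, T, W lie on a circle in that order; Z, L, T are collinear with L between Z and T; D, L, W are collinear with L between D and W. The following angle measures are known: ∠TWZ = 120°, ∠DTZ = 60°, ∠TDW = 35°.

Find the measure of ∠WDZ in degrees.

1. ∠TDZ = 60°  [cyclic ZDTW, opposite ∠D+∠W]
2. ∠DZT = 60°  [△ZDT]
3. ∠DLT = 85°  [△DLT]
4. ∠DLZ = 95°  [linear pair at L on ZT]
5. ∠WDZ = 25°  [△ZLD]

∠WDZ = 25°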